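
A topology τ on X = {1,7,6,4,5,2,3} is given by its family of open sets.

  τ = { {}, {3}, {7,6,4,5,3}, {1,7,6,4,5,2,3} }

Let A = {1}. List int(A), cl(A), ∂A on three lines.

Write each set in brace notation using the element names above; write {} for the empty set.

int(A) = {}
cl(A)  = {1,2}
∂A     = {1,2}

open subsets of A: {}; so int(A) = {}
closure: X∖int(X∖A) = X∖{7,6,4,5,3} = {1,2}
∂A = {1,2} minus {} = {1,2}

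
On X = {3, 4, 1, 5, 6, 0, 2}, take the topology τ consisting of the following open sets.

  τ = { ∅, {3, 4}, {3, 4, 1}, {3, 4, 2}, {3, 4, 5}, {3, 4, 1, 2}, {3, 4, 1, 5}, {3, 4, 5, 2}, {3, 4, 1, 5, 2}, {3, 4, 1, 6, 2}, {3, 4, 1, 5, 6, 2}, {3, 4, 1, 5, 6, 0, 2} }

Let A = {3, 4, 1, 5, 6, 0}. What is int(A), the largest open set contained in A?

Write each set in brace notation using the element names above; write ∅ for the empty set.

{3, 4, 1, 5}

U open, U⊆A: ∅, {3, 4}, {3, 4, 1}, {3, 4, 5}, {3, 4, 1, 5}. int(A) = ⋃ = {3, 4, 1, 5}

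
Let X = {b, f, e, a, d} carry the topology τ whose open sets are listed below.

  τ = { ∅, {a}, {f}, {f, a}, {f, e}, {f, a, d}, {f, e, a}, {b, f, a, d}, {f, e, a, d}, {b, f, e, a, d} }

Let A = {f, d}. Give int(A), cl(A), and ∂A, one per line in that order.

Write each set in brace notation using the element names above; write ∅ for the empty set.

interior: largest open inside A is {f} (from ∅, {f})
cl via duality: int({b, e, a}) = {a}, so X∖{a} = {b, f, e, d}
cl∖int = {b, e, d}

int(A) = {f}
cl(A)  = {b, f, e, d}
∂A     = {b, e, d}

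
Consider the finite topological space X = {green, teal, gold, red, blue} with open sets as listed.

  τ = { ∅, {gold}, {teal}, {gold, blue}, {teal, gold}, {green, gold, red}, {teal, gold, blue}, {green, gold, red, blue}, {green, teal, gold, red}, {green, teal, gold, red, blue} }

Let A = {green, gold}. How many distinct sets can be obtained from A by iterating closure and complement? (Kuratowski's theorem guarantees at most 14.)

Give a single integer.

complement {teal, red, blue}; its interior {teal}; cl(A) = X∖{teal} = {green, gold, red, blue}
With k = closure, c = complement:
  1. A     = {green, gold}
  2. kA    = {green, gold, red, blue}
  3. cA    = {teal, red, blue}
  4. ckA   = {teal}
  5. kcA   = {green, teal, red, blue}
  6. ckcA  = {gold}
k, c of each give nothing new

6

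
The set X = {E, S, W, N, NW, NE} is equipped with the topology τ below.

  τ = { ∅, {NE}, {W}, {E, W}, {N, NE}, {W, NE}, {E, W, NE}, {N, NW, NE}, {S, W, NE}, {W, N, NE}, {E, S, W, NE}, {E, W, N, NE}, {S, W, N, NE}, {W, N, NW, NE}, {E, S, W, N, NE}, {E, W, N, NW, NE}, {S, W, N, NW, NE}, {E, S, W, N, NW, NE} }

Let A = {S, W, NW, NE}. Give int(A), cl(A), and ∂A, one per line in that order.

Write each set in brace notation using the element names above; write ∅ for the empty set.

opens ⊆ A: ∅, {NE}, {W}, {W, NE}, {S, W, NE}; union → int = {S, W, NE}
complement {E, N}; its interior ∅; cl(A) = X∖∅ = {E, S, W, N, NW, NE}
boundary = {E, S, W, N, NW, NE} ∖ {S, W, NE} = {E, N, NW}

int(A) = {S, W, NE}
cl(A)  = {E, S, W, N, NW, NE}
∂A     = {E, N, NW}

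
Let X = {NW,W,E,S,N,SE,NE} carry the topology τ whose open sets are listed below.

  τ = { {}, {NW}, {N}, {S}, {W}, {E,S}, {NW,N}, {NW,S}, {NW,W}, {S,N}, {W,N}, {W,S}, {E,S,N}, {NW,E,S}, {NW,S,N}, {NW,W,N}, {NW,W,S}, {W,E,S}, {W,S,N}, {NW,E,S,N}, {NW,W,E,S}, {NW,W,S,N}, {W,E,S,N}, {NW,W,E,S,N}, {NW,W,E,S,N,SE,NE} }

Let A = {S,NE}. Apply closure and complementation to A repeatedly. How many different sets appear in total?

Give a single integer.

8

complement {NW,W,E,N,SE}; its interior {NW,W,N}; cl(A) = X∖{NW,W,N} = {E,S,SE,NE}
With k = closure, c = complement:
  1. A     = {S,NE}
  2. kA    = {E,S,SE,NE}
  3. cA    = {NW,W,E,N,SE}
  4. ckA   = {NW,W,N}
  5. kcA   = {NW,W,E,N,SE,NE}
  6. kckA  = {NW,W,N,SE,NE}
  7. ckcA  = {S}
  8. ckckA = {E,S}
k, c of each give nothing new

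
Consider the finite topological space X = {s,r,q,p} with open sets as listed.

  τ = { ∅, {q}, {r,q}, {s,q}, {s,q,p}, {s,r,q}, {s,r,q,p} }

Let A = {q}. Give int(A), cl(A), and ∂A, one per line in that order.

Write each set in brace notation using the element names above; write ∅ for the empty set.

opens ⊆ A: ∅, {q}; union → int = {q}
complement {s,r,p}; its interior ∅; cl(A) = X∖∅ = {s,r,q,p}
boundary = {s,r,q,p} ∖ {q} = {s,r,p}

int(A) = {q}
cl(A)  = {s,r,q,p}
∂A     = {s,r,p}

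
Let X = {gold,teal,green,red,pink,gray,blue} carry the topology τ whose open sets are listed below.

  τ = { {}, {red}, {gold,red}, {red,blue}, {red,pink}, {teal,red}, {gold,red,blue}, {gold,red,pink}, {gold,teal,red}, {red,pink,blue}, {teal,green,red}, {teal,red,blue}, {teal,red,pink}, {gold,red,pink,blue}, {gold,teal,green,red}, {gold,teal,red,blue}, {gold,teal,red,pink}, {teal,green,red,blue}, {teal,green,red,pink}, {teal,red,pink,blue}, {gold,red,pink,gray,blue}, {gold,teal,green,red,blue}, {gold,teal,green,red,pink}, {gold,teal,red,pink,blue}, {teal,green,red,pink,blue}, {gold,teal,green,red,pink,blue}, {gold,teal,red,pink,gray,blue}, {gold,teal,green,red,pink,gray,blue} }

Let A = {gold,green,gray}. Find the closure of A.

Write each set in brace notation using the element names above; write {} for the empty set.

X∖A={teal,red,pink,blue}, int(X∖A)={teal,red,pink,blue}, hence cl(A)={gold,green,gray}

{gold,green,gray}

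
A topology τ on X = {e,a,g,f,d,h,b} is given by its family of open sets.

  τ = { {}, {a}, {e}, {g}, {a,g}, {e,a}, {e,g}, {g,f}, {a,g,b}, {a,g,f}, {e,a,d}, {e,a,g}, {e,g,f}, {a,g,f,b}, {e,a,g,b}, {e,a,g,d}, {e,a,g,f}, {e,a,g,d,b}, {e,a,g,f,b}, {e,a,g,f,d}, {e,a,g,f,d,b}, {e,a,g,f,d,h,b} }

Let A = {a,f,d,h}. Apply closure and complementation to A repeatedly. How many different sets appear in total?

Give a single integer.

8

X∖A={e,g,b}, int(X∖A)={e,g}, hence cl(A)={a,f,d,h,b}
Orbit (k=closure, c=complement):
  1. A     = {a,f,d,h}
  2. kA    = {a,f,d,h,b}
  3. cA    = {e,g,b}
  4. ckA   = {e,g}
  5. kcA   = {e,g,f,d,h,b}
  6. ckcA  = {a}
  7. kckcA = {a,d,h,b}
  8. ckckcA = {e,g,f}
(closed under both — stop)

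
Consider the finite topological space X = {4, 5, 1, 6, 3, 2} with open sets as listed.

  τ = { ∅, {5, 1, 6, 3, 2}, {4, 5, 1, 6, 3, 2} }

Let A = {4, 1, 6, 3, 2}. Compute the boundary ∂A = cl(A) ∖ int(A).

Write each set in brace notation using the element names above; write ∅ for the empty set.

{4, 5, 1, 6, 3, 2}

interior: largest open inside A is ∅ (from ∅)
cl via duality: int({5}) = ∅, so X∖∅ = {4, 5, 1, 6, 3, 2}
cl∖int = {4, 5, 1, 6, 3, 2}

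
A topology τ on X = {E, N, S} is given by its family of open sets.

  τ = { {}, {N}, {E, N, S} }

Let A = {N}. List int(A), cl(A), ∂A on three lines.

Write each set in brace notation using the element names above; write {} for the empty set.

open subsets of A: {}, {N}; so int(A) = {N}
closure: X∖int(X∖A) = X∖{} = {E, N, S}
∂A = {E, N, S} minus {N} = {E, S}

int(A) = {N}
cl(A)  = {E, N, S}
∂A     = {E, S}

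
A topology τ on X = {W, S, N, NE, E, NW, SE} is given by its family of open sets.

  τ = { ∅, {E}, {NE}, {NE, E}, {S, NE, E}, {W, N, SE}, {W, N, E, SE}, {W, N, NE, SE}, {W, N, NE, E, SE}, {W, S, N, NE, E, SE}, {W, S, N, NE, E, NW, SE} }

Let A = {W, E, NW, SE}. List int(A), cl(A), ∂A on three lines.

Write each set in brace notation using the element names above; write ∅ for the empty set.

U open, U⊆A: ∅, {E}. int(A) = ⋃ = {E}
X∖A={S, N, NE}, int(X∖A)={NE}, hence cl(A)={W, S, N, E, NW, SE}
∂A: remove int from cl → {W, S, N, NW, SE}

int(A) = {E}
cl(A)  = {W, S, N, E, NW, SE}
∂A     = {W, S, N, NW, SE}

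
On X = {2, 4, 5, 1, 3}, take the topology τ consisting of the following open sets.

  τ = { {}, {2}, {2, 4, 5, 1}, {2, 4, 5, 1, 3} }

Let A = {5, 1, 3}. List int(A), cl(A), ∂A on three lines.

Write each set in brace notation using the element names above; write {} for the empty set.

U open, U⊆A: {}. int(A) = ⋃ = {}
X∖A={2, 4}, int(X∖A)={2}, hence cl(A)={4, 5, 1, 3}
∂A: remove int from cl → {4, 5, 1, 3}

int(A) = {}
cl(A)  = {4, 5, 1, 3}
∂A     = {4, 5, 1, 3}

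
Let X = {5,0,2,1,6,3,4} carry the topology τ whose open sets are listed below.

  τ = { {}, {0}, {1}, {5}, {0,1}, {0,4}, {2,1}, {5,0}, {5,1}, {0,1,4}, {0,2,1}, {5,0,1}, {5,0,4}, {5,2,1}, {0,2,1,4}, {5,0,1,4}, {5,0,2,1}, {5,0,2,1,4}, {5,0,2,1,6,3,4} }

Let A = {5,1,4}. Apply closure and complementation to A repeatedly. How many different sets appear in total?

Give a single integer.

10

closure: X∖int(X∖A) = X∖{0} = {5,2,1,6,3,4}
Let k=closure and c=complement:
  1. A     = {5,1,4}
  2. kA    = {5,2,1,6,3,4}
  3. cA    = {0,2,6,3}
  4. ckA   = {0}
  5. kcA   = {0,2,6,3,4}
  6. kckA  = {0,6,3,4}
  7. ckcA  = {5,1}
  8. ckckA = {5,2,1}
  9. kckcA = {5,2,1,6,3}
  10. ckckcA = {0,4}
— saturated at 10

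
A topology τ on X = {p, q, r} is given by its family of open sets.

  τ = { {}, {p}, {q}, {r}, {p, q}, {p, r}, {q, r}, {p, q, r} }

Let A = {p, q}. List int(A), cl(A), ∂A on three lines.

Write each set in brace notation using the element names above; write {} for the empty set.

interior: largest open inside A is {p, q} (from {}, {q}, {p}, {p, q})
cl via duality: int({r}) = {r}, so X∖{r} = {p, q}
cl∖int = {}

int(A) = {p, q}
cl(A)  = {p, q}
∂A     = {}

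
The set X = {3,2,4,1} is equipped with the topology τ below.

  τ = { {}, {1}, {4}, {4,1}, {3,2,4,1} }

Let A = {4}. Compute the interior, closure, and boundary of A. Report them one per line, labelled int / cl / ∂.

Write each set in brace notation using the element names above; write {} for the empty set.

interior: largest open inside A is {4} (from {}, {4})
cl via duality: int({3,2,1}) = {1}, so X∖{1} = {3,2,4}
cl∖int = {3,2}

int(A) = {4}
cl(A)  = {3,2,4}
∂A     = {3,2}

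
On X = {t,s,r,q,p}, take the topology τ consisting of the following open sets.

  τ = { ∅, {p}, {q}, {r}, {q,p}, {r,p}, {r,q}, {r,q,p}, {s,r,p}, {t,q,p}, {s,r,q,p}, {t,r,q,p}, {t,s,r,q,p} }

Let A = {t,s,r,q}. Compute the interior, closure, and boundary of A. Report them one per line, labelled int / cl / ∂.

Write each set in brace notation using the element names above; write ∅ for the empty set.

opens ⊆ A: ∅, {q}, {r}, {r,q}; union → int = {r,q}
complement {p}; its interior {p}; cl(A) = X∖{p} = {t,s,r,q}
boundary = {t,s,r,q} ∖ {r,q} = {t,s}

int(A) = {r,q}
cl(A)  = {t,s,r,q}
∂A     = {t,s}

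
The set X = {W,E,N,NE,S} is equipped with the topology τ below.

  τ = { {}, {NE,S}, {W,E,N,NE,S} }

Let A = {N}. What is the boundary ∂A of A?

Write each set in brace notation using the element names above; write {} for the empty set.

{W,E,N}

interior: largest open inside A is {} (from {})
cl via duality: int({W,E,NE,S}) = {NE,S}, so X∖{NE,S} = {W,E,N}
cl∖int = {W,E,N}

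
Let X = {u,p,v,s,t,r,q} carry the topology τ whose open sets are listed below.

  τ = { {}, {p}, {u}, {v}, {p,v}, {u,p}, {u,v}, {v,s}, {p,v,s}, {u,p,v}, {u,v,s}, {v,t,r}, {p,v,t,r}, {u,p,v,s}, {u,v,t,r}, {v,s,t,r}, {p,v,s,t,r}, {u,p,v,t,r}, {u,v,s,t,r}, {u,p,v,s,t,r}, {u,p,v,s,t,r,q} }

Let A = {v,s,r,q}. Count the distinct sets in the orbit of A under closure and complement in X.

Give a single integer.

8

complement {u,p,t}; its interior {u,p}; cl(A) = X∖{u,p} = {v,s,t,r,q}
With k = closure, c = complement:
  1. A     = {v,s,r,q}
  2. kA    = {v,s,t,r,q}
  3. cA    = {u,p,t}
  4. ckA   = {u,p}
  5. kcA   = {u,p,t,r,q}
  6. kckA  = {u,p,q}
  7. ckcA  = {v,s}
  8. ckckA = {v,s,t,r}
k, c of each give nothing new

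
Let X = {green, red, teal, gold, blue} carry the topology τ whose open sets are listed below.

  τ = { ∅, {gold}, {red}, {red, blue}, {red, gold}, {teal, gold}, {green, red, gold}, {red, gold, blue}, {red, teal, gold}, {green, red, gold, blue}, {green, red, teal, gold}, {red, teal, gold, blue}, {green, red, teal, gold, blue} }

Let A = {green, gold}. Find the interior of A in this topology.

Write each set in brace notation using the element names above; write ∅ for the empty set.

{gold}

open subsets of A: ∅, {gold}; so int(A) = {gold}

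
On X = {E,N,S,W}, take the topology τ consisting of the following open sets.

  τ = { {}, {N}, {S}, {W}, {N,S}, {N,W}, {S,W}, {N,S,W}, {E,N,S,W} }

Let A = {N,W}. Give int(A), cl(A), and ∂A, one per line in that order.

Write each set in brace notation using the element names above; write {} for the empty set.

int(A) = {N,W}
cl(A)  = {E,N,W}
∂A     = {E}

interior: largest open inside A is {N,W} (from {}, {N}, {W}, {N,W})
cl via duality: int({E,S}) = {S}, so X∖{S} = {E,N,W}
cl∖int = {E}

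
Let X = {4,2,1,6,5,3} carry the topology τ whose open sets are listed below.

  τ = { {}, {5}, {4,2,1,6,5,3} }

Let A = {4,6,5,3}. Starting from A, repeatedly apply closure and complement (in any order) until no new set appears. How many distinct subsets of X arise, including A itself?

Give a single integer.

6

complement {2,1}; its interior {}; cl(A) = X∖{} = {4,2,1,6,5,3}
With k = closure, c = complement:
  1. A     = {4,6,5,3}
  2. kA    = {4,2,1,6,5,3}
  3. cA    = {2,1}
  4. ckA   = {}
  5. kcA   = {4,2,1,6,3}
  6. ckcA  = {5}
k, c of each give nothing new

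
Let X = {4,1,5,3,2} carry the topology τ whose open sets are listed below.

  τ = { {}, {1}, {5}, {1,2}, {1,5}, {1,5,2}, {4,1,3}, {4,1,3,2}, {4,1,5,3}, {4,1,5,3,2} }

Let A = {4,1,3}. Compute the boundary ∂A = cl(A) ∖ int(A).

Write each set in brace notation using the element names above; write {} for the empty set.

{2}

U open, U⊆A: {}, {1}, {4,1,3}. int(A) = ⋃ = {4,1,3}
X∖A={5,2}, int(X∖A)={5}, hence cl(A)={4,1,3,2}
∂A: remove int from cl → {2}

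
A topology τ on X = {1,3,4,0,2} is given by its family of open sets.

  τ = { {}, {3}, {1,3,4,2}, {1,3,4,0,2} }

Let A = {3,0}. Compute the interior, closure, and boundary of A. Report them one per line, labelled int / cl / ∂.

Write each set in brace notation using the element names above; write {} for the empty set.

opens ⊆ A: {}, {3}; union → int = {3}
complement {1,4,2}; its interior {}; cl(A) = X∖{} = {1,3,4,0,2}
boundary = {1,3,4,0,2} ∖ {3} = {1,4,0,2}

int(A) = {3}
cl(A)  = {1,3,4,0,2}
∂A     = {1,4,0,2}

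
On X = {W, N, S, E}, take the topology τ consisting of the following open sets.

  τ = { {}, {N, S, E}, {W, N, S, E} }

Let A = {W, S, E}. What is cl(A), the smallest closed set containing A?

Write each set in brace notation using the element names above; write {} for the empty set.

{W, N, S, E}

X∖A={N}, int(X∖A)={}, hence cl(A)={W, N, S, E}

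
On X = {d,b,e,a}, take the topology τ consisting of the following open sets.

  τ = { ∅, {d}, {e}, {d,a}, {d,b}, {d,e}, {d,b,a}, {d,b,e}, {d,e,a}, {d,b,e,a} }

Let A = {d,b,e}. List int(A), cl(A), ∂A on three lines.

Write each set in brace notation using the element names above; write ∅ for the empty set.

int(A) = {d,b,e}
cl(A)  = {d,b,e,a}
∂A     = {a}

opens ⊆ A: ∅, {e}, {d}, {d,e}, {d,b}, {d,b,e}; union → int = {d,b,e}
complement {a}; its interior ∅; cl(A) = X∖∅ = {d,b,e,a}
boundary = {d,b,e,a} ∖ {d,b,e} = {a}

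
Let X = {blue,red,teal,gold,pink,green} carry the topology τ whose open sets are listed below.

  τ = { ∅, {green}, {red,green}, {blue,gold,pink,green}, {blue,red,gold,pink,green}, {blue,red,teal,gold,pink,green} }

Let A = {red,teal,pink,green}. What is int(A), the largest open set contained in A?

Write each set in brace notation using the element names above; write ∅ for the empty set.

interior: largest open inside A is {red,green} (from ∅, {green}, {red,green})

{red,green}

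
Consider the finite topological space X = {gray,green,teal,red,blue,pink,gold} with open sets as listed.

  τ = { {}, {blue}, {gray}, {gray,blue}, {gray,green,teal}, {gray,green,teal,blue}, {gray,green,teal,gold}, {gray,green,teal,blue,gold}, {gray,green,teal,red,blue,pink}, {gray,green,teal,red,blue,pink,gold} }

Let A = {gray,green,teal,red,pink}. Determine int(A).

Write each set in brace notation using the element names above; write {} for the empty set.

{gray,green,teal}

U open, U⊆A: {}, {gray}, {gray,green,teal}. int(A) = ⋃ = {gray,green,teal}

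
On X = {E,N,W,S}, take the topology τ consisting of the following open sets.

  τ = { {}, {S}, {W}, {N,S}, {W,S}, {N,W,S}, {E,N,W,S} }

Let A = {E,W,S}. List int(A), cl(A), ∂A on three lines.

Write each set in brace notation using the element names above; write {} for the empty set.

open subsets of A: {}, {W}, {S}, {W,S}; so int(A) = {W,S}
closure: X∖int(X∖A) = X∖{} = {E,N,W,S}
∂A = {E,N,W,S} minus {W,S} = {E,N}

int(A) = {W,S}
cl(A)  = {E,N,W,S}
∂A     = {E,N}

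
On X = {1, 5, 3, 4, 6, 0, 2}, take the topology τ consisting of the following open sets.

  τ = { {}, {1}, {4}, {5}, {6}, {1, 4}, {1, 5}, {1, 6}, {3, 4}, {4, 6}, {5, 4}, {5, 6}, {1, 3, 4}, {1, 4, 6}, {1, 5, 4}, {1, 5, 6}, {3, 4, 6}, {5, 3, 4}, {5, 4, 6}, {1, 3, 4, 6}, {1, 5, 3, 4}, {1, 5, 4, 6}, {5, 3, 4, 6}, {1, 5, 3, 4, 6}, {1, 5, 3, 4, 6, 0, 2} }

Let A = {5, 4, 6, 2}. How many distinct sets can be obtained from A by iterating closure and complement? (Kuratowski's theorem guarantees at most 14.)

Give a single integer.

8

complement {1, 3, 0}; its interior {1}; cl(A) = X∖{1} = {5, 3, 4, 6, 0, 2}
With k = closure, c = complement:
  1. A     = {5, 4, 6, 2}
  2. kA    = {5, 3, 4, 6, 0, 2}
  3. cA    = {1, 3, 0}
  4. ckA   = {1}
  5. kcA   = {1, 3, 0, 2}
  6. kckA  = {1, 0, 2}
  7. ckcA  = {5, 4, 6}
  8. ckckA = {5, 3, 4, 6}
k, c of each give nothing new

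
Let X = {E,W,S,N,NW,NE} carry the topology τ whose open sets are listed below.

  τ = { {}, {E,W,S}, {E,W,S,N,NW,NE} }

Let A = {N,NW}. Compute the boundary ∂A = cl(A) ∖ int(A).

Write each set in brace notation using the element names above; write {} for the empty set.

{N,NW,NE}

interior: largest open inside A is {} (from {})
cl via duality: int({E,W,S,NE}) = {E,W,S}, so X∖{E,W,S} = {N,NW,NE}
cl∖int = {N,NW,NE}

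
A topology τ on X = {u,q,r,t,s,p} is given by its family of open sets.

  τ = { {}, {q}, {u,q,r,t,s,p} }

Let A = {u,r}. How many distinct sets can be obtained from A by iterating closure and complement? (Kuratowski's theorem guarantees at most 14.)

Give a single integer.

complement {q,t,s,p}; its interior {q}; cl(A) = X∖{q} = {u,r,t,s,p}
With k = closure, c = complement:
  1. A     = {u,r}
  2. kA    = {u,r,t,s,p}
  3. cA    = {q,t,s,p}
  4. ckA   = {q}
  5. kcA   = {u,q,r,t,s,p}
  6. ckcA  = {}
k, c of each give nothing new

6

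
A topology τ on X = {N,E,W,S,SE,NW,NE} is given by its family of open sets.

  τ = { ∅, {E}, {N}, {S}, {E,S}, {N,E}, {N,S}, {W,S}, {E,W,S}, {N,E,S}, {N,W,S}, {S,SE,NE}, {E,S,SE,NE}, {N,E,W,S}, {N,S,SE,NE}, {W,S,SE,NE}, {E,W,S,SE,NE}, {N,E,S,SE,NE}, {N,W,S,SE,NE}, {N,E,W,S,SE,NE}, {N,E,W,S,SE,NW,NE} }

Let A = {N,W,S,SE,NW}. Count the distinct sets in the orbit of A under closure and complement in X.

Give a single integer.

cl via duality: int({E,NE}) = {E}, so X∖{E} = {N,W,S,SE,NW,NE}
Write k for closure, c for complement:
  1. A     = {N,W,S,SE,NW}
  2. kA    = {N,W,S,SE,NW,NE}
  3. cA    = {E,NE}
  4. ckA   = {E}
  5. kcA   = {E,SE,NW,NE}
  6. kckA  = {E,NW}
  7. ckcA  = {N,W,S}
  8. ckckA = {N,W,S,SE,NE}
applying k or c yields no new set

8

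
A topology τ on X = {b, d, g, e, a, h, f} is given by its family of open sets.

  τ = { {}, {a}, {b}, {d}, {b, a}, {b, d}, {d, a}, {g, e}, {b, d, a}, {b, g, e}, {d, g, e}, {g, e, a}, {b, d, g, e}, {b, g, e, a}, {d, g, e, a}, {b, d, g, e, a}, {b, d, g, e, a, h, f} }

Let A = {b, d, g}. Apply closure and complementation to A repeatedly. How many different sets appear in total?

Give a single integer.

complement {e, a, h, f}; its interior {a}; cl(A) = X∖{a} = {b, d, g, e, h, f}
With k = closure, c = complement:
  1. A     = {b, d, g}
  2. kA    = {b, d, g, e, h, f}
  3. cA    = {e, a, h, f}
  4. ckA   = {a}
  5. kcA   = {g, e, a, h, f}
  6. kckA  = {a, h, f}
  7. ckcA  = {b, d}
  8. ckckA = {b, d, g, e}
  9. kckcA = {b, d, h, f}
  10. ckckcA = {g, e, a}
k, c of each give nothing new

10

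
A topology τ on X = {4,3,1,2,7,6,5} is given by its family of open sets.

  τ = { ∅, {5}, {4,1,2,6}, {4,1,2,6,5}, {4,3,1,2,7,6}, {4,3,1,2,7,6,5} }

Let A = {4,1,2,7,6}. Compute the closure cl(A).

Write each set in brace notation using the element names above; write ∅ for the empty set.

complement {3,5}; its interior {5}; cl(A) = X∖{5} = {4,3,1,2,7,6}

{4,3,1,2,7,6}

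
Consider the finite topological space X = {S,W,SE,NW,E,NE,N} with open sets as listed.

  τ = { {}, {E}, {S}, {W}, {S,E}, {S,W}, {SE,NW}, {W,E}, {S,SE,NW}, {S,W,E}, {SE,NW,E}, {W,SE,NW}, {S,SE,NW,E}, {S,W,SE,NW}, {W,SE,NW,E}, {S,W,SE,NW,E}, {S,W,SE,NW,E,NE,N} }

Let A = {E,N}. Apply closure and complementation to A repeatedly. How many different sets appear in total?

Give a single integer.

6

complement {S,W,SE,NW,NE}; its interior {S,W,SE,NW}; cl(A) = X∖{S,W,SE,NW} = {E,NE,N}
With k = closure, c = complement:
  1. A     = {E,N}
  2. kA    = {E,NE,N}
  3. cA    = {S,W,SE,NW,NE}
  4. ckA   = {S,W,SE,NW}
  5. kcA   = {S,W,SE,NW,NE,N}
  6. ckcA  = {E}
k, c of each give nothing new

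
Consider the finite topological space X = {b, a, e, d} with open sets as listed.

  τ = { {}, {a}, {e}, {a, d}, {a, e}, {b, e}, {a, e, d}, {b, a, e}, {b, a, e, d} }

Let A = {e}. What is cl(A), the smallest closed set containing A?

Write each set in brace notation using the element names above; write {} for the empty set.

cl via duality: int({b, a, d}) = {a, d}, so X∖{a, d} = {b, e}

{b, e}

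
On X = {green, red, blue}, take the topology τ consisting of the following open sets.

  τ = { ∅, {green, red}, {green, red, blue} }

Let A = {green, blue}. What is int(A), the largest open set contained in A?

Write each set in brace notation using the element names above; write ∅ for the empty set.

open subsets of A: ∅; so int(A) = ∅

∅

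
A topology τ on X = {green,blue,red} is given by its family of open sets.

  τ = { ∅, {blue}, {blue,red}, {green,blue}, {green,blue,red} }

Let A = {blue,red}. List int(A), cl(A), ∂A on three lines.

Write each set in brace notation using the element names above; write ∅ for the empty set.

int(A) = {blue,red}
cl(A)  = {green,blue,red}
∂A     = {green}

open subsets of A: ∅, {blue}, {blue,red}; so int(A) = {blue,red}
closure: X∖int(X∖A) = X∖∅ = {green,blue,red}
∂A = {green,blue,red} minus {blue,red} = {green}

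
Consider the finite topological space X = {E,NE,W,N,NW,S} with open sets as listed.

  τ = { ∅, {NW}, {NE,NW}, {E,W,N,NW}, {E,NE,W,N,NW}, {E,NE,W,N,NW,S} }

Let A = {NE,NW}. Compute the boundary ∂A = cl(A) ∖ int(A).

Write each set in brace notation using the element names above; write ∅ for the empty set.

opens ⊆ A: ∅, {NW}, {NE,NW}; union → int = {NE,NW}
complement {E,W,N,S}; its interior ∅; cl(A) = X∖∅ = {E,NE,W,N,NW,S}
boundary = {E,NE,W,N,NW,S} ∖ {NE,NW} = {E,W,N,S}

{E,W,N,S}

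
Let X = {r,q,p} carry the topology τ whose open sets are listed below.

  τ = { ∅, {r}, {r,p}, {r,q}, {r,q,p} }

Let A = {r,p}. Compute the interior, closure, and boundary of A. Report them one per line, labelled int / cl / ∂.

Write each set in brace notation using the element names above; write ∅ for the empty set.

int(A) = {r,p}
cl(A)  = {r,q,p}
∂A     = {q}

U open, U⊆A: ∅, {r}, {r,p}. int(A) = ⋃ = {r,p}
X∖A={q}, int(X∖A)=∅, hence cl(A)={r,q,p}
∂A: remove int from cl → {q}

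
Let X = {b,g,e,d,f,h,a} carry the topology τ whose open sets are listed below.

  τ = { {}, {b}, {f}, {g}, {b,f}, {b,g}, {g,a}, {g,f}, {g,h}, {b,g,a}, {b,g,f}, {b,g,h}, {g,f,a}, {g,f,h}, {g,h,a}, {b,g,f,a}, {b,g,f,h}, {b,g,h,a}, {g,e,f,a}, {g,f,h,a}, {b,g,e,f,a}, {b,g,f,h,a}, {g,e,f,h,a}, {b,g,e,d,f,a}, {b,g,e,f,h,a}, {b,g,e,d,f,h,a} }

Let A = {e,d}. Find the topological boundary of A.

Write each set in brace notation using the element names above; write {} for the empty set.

U open, U⊆A: {}. int(A) = ⋃ = {}
X∖A={b,g,f,h,a}, int(X∖A)={b,g,f,h,a}, hence cl(A)={e,d}
∂A: remove int from cl → {e,d}

{e,d}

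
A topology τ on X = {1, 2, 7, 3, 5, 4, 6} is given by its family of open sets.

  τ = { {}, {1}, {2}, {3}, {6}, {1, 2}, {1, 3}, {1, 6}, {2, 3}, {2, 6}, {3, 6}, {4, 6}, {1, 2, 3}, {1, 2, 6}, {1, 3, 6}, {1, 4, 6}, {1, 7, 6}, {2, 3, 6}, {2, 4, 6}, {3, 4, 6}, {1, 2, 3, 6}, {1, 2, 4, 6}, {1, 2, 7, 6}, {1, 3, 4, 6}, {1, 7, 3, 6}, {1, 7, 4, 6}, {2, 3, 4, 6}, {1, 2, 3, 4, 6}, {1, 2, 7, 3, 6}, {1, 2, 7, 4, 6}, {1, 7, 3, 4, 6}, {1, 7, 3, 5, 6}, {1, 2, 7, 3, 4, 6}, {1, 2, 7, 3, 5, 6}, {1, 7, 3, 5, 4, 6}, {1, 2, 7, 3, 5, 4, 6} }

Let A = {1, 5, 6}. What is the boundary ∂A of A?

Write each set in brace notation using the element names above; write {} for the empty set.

{7, 5, 4}

opens ⊆ A: {}, {6}, {1}, {1, 6}; union → int = {1, 6}
complement {2, 7, 3, 4}; its interior {2, 3}; cl(A) = X∖{2, 3} = {1, 7, 5, 4, 6}
boundary = {1, 7, 5, 4, 6} ∖ {1, 6} = {7, 5, 4}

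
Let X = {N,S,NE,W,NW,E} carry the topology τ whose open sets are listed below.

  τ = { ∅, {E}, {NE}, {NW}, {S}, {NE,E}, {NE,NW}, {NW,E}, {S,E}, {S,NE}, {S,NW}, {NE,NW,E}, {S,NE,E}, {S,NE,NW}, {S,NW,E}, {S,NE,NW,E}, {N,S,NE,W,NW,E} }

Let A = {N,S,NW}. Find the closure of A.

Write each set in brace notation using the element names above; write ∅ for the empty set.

{N,S,W,NW}

closure: X∖int(X∖A) = X∖{NE,E} = {N,S,W,NW}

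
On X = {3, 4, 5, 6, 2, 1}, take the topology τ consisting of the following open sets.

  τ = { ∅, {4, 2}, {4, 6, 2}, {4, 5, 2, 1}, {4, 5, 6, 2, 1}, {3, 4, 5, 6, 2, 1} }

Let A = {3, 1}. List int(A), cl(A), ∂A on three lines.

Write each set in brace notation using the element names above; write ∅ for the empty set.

int(A) = ∅
cl(A)  = {3, 5, 1}
∂A     = {3, 5, 1}

U open, U⊆A: ∅. int(A) = ⋃ = ∅
X∖A={4, 5, 6, 2}, int(X∖A)={4, 6, 2}, hence cl(A)={3, 5, 1}
∂A: remove int from cl → {3, 5, 1}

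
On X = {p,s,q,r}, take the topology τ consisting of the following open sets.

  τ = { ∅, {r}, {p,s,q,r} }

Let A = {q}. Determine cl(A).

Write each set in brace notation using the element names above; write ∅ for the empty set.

{p,s,q}

closure: X∖int(X∖A) = X∖{r} = {p,s,q}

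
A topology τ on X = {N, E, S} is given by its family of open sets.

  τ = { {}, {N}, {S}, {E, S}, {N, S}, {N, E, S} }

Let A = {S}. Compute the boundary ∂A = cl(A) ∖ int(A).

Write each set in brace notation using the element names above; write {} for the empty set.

open subsets of A: {}, {S}; so int(A) = {S}
closure: X∖int(X∖A) = X∖{N} = {E, S}
∂A = {E, S} minus {S} = {E}

{E}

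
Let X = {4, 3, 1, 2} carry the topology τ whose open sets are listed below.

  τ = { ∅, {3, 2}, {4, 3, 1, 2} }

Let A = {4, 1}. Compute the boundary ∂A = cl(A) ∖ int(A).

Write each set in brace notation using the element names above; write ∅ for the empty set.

{4, 1}

opens ⊆ A: ∅; union → int = ∅
complement {3, 2}; its interior {3, 2}; cl(A) = X∖{3, 2} = {4, 1}
boundary = {4, 1} ∖ ∅ = {4, 1}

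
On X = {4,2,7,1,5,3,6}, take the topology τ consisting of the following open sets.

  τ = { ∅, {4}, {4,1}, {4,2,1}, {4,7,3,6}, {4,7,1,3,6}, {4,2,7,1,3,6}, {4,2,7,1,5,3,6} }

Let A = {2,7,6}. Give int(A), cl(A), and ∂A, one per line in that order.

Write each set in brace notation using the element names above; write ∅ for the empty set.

U open, U⊆A: ∅. int(A) = ⋃ = ∅
X∖A={4,1,5,3}, int(X∖A)={4,1}, hence cl(A)={2,7,5,3,6}
∂A: remove int from cl → {2,7,5,3,6}

int(A) = ∅
cl(A)  = {2,7,5,3,6}
∂A     = {2,7,5,3,6}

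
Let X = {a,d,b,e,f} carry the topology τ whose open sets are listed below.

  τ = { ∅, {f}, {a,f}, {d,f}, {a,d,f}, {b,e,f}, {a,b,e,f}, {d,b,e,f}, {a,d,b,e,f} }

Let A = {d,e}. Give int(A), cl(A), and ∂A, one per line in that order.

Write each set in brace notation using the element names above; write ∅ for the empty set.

int(A) = ∅
cl(A)  = {d,b,e}
∂A     = {d,b,e}

U open, U⊆A: ∅. int(A) = ⋃ = ∅
X∖A={a,b,f}, int(X∖A)={a,f}, hence cl(A)={d,b,e}
∂A: remove int from cl → {d,b,e}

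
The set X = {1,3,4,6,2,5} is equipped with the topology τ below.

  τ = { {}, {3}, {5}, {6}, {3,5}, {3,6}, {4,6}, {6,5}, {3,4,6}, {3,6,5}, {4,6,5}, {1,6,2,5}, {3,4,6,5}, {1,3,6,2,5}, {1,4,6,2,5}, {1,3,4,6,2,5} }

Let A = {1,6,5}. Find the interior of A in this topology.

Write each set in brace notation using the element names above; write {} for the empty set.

open subsets of A: {}, {6}, {5}, {6,5}; so int(A) = {6,5}

{6,5}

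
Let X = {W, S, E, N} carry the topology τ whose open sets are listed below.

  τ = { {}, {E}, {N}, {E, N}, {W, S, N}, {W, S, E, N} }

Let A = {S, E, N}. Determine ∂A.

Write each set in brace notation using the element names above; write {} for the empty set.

{W, S}

open subsets of A: {}, {E}, {N}, {E, N}; so int(A) = {E, N}
closure: X∖int(X∖A) = X∖{} = {W, S, E, N}
∂A = {W, S, E, N} minus {E, N} = {W, S}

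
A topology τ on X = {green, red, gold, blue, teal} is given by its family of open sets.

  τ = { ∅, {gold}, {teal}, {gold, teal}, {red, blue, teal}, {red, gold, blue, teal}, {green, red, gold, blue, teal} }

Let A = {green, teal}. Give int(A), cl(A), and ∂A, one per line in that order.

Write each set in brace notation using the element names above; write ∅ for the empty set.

U open, U⊆A: ∅, {teal}. int(A) = ⋃ = {teal}
X∖A={red, gold, blue}, int(X∖A)={gold}, hence cl(A)={green, red, blue, teal}
∂A: remove int from cl → {green, red, blue}

int(A) = {teal}
cl(A)  = {green, red, blue, teal}
∂A     = {green, red, blue}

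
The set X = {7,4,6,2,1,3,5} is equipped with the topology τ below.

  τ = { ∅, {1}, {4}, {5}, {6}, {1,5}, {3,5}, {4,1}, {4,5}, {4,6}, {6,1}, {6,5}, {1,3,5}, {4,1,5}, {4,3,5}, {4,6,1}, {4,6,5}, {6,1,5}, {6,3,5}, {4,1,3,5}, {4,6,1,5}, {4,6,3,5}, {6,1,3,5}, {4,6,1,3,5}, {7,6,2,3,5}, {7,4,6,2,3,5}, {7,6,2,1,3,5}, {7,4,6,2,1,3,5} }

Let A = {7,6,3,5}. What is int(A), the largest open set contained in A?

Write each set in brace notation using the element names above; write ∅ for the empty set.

U open, U⊆A: ∅, {6}, {5}, {3,5}, {6,5}, {6,3,5}. int(A) = ⋃ = {6,3,5}

{6,3,5}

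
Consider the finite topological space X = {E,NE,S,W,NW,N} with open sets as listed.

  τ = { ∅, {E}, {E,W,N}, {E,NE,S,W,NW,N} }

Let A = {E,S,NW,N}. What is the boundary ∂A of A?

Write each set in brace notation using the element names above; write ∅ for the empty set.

open subsets of A: ∅, {E}; so int(A) = {E}
closure: X∖int(X∖A) = X∖∅ = {E,NE,S,W,NW,N}
∂A = {E,NE,S,W,NW,N} minus {E} = {NE,S,W,NW,N}

{NE,S,W,NW,N}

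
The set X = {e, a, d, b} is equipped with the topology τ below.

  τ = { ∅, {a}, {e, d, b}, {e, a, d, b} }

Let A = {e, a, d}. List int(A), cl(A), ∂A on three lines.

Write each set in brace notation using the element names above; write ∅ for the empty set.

int(A) = {a}
cl(A)  = {e, a, d, b}
∂A     = {e, d, b}

interior: largest open inside A is {a} (from ∅, {a})
cl via duality: int({b}) = ∅, so X∖∅ = {e, a, d, b}
cl∖int = {e, d, b}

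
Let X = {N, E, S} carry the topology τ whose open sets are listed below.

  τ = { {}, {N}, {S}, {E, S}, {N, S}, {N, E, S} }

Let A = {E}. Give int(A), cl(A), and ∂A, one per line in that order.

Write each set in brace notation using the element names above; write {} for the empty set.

int(A) = {}
cl(A)  = {E}
∂A     = {E}

opens ⊆ A: {}; union → int = {}
complement {N, S}; its interior {N, S}; cl(A) = X∖{N, S} = {E}
boundary = {E} ∖ {} = {E}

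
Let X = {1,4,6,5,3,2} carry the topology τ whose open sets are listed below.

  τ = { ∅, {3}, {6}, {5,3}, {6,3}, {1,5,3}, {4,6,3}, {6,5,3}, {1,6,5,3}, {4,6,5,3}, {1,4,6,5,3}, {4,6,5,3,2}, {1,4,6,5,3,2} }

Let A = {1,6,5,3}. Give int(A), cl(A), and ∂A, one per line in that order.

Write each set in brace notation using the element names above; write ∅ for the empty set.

U open, U⊆A: ∅, {6}, {3}, {6,3}, {5,3}, {6,5,3}, {1,5,3}, {1,6,5,3}. int(A) = ⋃ = {1,6,5,3}
X∖A={4,2}, int(X∖A)=∅, hence cl(A)={1,4,6,5,3,2}
∂A: remove int from cl → {4,2}

int(A) = {1,6,5,3}
cl(A)  = {1,4,6,5,3,2}
∂A     = {4,2}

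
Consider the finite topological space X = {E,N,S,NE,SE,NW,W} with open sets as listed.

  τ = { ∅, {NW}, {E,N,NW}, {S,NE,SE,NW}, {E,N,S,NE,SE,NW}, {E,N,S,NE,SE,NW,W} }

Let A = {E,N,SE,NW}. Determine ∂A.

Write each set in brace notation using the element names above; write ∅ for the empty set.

interior: largest open inside A is {E,N,NW} (from ∅, {NW}, {E,N,NW})
cl via duality: int({S,NE,W}) = ∅, so X∖∅ = {E,N,S,NE,SE,NW,W}
cl∖int = {S,NE,SE,W}

{S,NE,SE,W}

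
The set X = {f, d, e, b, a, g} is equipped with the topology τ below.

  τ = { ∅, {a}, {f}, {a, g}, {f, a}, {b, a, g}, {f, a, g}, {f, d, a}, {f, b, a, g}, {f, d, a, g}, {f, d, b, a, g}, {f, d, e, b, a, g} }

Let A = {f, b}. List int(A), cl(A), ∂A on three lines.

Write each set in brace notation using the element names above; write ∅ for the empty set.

int(A) = {f}
cl(A)  = {f, d, e, b}
∂A     = {d, e, b}

interior: largest open inside A is {f} (from ∅, {f})
cl via duality: int({d, e, a, g}) = {a, g}, so X∖{a, g} = {f, d, e, b}
cl∖int = {d, e, b}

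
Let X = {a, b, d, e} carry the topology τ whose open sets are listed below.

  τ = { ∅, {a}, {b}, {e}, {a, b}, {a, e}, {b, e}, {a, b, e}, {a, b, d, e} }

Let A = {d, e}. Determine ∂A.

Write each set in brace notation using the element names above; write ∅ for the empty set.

U open, U⊆A: ∅, {e}. int(A) = ⋃ = {e}
X∖A={a, b}, int(X∖A)={a, b}, hence cl(A)={d, e}
∂A: remove int from cl → {d}

{d}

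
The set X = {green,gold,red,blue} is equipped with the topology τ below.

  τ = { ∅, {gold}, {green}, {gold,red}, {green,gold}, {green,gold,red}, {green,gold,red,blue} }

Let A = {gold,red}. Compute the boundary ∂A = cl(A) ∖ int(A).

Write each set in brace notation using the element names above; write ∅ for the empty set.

{blue}

open subsets of A: ∅, {gold}, {gold,red}; so int(A) = {gold,red}
closure: X∖int(X∖A) = X∖{green} = {gold,red,blue}
∂A = {gold,red,blue} minus {gold,red} = {blue}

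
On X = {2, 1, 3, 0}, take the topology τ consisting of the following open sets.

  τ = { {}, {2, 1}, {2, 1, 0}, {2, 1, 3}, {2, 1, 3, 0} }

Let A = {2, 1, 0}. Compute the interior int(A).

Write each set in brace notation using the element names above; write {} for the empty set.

interior: largest open inside A is {2, 1, 0} (from {}, {2, 1}, {2, 1, 0})

{2, 1, 0}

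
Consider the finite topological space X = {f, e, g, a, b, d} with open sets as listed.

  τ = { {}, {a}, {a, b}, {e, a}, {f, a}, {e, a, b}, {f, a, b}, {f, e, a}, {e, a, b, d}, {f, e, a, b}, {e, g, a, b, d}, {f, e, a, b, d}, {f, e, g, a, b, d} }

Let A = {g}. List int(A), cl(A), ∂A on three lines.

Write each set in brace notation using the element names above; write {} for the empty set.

U open, U⊆A: {}. int(A) = ⋃ = {}
X∖A={f, e, a, b, d}, int(X∖A)={f, e, a, b, d}, hence cl(A)={g}
∂A: remove int from cl → {g}

int(A) = {}
cl(A)  = {g}
∂A     = {g}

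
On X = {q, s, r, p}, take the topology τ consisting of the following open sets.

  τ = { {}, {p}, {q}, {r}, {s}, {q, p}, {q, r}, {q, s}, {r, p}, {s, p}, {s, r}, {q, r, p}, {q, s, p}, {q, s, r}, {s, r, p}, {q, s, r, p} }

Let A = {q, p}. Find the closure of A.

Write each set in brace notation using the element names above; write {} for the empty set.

{q, p}

closure: X∖int(X∖A) = X∖{s, r} = {q, p}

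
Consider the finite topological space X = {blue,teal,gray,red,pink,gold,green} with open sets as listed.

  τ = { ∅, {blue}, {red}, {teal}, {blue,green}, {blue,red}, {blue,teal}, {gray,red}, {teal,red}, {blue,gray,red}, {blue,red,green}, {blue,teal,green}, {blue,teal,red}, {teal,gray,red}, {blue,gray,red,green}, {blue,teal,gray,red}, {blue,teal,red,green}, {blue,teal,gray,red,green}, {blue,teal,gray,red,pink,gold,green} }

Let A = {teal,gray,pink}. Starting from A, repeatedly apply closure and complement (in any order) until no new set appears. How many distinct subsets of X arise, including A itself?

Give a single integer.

complement {blue,red,gold,green}; its interior {blue,red,green}; cl(A) = X∖{blue,red,green} = {teal,gray,pink,gold}
With k = closure, c = complement:
  1. A     = {teal,gray,pink}
  2. kA    = {teal,gray,pink,gold}
  3. cA    = {blue,red,gold,green}
  4. ckA   = {blue,red,green}
  5. kcA   = {blue,gray,red,pink,gold,green}
  6. ckcA  = {teal}
  7. kckcA = {teal,pink,gold}
  8. ckckcA = {blue,gray,red,green}
k, c of each give nothing new

8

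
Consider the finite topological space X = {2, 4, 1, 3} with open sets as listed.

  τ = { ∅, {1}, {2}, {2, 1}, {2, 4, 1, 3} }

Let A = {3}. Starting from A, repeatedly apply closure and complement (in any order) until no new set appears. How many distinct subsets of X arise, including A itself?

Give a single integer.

6

X∖A={2, 4, 1}, int(X∖A)={2, 1}, hence cl(A)={4, 3}
Orbit (k=closure, c=complement):
  1. A     = {3}
  2. kA    = {4, 3}
  3. cA    = {2, 4, 1}
  4. ckA   = {2, 1}
  5. kcA   = {2, 4, 1, 3}
  6. ckcA  = ∅
(closed under both — stop)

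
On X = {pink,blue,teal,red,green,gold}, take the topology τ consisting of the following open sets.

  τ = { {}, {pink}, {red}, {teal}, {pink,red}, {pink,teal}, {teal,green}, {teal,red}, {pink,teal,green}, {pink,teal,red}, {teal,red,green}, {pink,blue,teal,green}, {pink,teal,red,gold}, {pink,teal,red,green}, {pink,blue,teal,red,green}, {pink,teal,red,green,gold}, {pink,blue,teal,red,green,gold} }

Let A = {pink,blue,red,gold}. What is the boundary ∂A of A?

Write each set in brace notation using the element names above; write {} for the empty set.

{blue,gold}

interior: largest open inside A is {pink,red} (from {}, {pink}, {red}, {pink,red})
cl via duality: int({teal,green}) = {teal,green}, so X∖{teal,green} = {pink,blue,red,gold}
cl∖int = {blue,gold}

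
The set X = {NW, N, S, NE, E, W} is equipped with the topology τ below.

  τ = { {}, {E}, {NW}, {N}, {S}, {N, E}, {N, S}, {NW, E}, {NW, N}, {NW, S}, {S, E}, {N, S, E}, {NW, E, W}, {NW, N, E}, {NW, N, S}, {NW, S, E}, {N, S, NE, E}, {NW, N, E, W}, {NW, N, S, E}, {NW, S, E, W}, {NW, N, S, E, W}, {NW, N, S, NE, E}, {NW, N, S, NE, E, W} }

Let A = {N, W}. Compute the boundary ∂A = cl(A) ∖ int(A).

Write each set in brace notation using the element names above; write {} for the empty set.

U open, U⊆A: {}, {N}. int(A) = ⋃ = {N}
X∖A={NW, S, NE, E}, int(X∖A)={NW, S, E}, hence cl(A)={N, NE, W}
∂A: remove int from cl → {NE, W}

{NE, W}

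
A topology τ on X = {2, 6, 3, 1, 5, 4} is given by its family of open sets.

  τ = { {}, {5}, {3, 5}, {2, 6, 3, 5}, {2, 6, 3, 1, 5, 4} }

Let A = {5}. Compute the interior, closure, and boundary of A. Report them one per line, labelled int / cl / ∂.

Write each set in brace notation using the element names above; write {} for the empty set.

int(A) = {5}
cl(A)  = {2, 6, 3, 1, 5, 4}
∂A     = {2, 6, 3, 1, 4}

U open, U⊆A: {}, {5}. int(A) = ⋃ = {5}
X∖A={2, 6, 3, 1, 4}, int(X∖A)={}, hence cl(A)={2, 6, 3, 1, 5, 4}
∂A: remove int from cl → {2, 6, 3, 1, 4}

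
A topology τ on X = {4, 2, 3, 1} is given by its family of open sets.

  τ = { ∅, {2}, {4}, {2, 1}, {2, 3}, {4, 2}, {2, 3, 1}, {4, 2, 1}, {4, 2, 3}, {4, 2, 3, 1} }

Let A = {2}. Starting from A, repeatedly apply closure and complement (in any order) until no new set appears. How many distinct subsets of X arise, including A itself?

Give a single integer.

complement {4, 3, 1}; its interior {4}; cl(A) = X∖{4} = {2, 3, 1}
With k = closure, c = complement:
  1. A     = {2}
  2. kA    = {2, 3, 1}
  3. cA    = {4, 3, 1}
  4. ckA   = {4}
k, c of each give nothing new

4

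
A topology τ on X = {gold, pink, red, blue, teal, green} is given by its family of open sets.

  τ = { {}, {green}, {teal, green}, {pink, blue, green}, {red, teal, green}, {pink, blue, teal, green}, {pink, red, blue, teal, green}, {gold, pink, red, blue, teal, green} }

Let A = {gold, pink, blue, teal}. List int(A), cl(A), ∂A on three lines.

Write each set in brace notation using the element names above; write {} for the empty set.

opens ⊆ A: {}; union → int = {}
complement {red, green}; its interior {green}; cl(A) = X∖{green} = {gold, pink, red, blue, teal}
boundary = {gold, pink, red, blue, teal} ∖ {} = {gold, pink, red, blue, teal}

int(A) = {}
cl(A)  = {gold, pink, red, blue, teal}
∂A     = {gold, pink, red, blue, teal}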